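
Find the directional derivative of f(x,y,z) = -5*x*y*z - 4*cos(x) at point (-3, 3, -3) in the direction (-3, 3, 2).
6*sqrt(22)*(-15 + sin(3))/11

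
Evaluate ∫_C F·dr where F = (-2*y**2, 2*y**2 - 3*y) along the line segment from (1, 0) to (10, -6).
-414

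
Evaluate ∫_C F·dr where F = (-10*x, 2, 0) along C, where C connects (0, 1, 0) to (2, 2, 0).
-18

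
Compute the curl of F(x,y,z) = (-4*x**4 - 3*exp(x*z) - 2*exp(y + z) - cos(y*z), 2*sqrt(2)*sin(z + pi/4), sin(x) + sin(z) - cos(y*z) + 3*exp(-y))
(z*sin(y*z) - 2*sqrt(2)*cos(z + pi/4) - 3*exp(-y), -3*x*exp(x*z) + y*sin(y*z) - 2*exp(y + z) - cos(x), -z*sin(y*z) + 2*exp(y + z))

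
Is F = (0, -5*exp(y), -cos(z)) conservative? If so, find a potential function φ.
Yes, F is conservative. φ = -5*exp(y) - sin(z)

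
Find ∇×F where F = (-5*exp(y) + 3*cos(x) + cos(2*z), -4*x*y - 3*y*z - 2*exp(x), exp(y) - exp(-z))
(3*y + exp(y), -2*sin(2*z), -4*y - 2*exp(x) + 5*exp(y))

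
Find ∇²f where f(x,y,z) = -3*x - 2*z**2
-4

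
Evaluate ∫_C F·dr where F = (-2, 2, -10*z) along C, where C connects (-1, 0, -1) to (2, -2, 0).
-5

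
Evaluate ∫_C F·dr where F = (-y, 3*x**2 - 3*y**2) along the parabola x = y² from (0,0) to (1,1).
-16/15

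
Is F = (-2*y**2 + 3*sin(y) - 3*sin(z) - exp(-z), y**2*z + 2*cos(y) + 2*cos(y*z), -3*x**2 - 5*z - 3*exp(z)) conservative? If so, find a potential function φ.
No, ∇×F = (y*(-y + 2*sin(y*z)), 6*x - 3*cos(z) + exp(-z), 4*y - 3*cos(y)) ≠ 0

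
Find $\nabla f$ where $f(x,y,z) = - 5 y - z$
(0, -5, -1)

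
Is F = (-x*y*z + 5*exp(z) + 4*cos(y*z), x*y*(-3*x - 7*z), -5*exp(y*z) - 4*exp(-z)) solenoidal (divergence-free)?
No, ∇·F = -3*x**2 - 7*x*z - y*z - 5*y*exp(y*z) + 4*exp(-z)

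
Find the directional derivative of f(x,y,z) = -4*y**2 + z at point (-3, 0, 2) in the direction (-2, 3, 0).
0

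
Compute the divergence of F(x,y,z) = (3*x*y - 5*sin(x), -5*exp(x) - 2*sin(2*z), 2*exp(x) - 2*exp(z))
3*y - 2*exp(z) - 5*cos(x)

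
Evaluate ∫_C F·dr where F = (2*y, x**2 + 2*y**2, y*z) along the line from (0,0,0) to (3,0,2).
0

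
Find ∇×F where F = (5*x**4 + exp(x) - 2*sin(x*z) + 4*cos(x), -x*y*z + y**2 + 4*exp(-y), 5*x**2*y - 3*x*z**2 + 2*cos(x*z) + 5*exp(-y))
(5*x**2 + x*y - 5*exp(-y), -10*x*y - 2*x*cos(x*z) + 3*z**2 + 2*z*sin(x*z), -y*z)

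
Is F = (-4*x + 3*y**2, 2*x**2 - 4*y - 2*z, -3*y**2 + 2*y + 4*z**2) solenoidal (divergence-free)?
No, ∇·F = 8*z - 8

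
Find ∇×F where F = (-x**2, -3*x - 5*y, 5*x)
(0, -5, -3)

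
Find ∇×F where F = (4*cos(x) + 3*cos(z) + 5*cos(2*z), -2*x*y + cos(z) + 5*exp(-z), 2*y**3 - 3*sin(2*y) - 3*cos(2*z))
(6*y**2 + sin(z) - 6*cos(2*y) + 5*exp(-z), -(20*cos(z) + 3)*sin(z), -2*y)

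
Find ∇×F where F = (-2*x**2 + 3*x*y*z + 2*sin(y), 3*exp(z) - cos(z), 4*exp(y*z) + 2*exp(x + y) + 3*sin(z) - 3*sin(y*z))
(4*z*exp(y*z) - 3*z*cos(y*z) - 3*exp(z) + 2*exp(x + y) - sin(z), 3*x*y - 2*exp(x + y), -3*x*z - 2*cos(y))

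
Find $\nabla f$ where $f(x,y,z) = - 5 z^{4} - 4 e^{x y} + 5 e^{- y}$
(-4*y*exp(x*y), -4*x*exp(x*y) - 5*exp(-y), -20*z**3)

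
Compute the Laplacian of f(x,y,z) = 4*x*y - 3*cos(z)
3*cos(z)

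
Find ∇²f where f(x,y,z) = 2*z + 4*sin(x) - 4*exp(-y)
-4*sin(x) - 4*exp(-y)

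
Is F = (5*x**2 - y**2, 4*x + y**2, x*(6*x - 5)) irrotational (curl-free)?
No, ∇×F = (0, 5 - 12*x, 2*y + 4)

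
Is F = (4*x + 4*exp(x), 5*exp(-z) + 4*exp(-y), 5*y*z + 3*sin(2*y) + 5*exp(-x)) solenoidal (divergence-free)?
No, ∇·F = 5*y + 4*exp(x) + 4 - 4*exp(-y)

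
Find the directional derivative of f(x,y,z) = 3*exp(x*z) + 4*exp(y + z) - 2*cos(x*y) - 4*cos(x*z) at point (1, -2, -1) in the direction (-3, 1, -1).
2*sqrt(11)*(-7*E*sin(2) - 4*E*sin(1) + 3)*exp(-1)/11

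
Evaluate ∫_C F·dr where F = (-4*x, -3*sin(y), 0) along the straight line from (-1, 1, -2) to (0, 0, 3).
5 - 3*cos(1)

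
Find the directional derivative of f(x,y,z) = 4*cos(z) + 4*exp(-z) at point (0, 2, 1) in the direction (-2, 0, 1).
-4*sqrt(5)*(1 + E*sin(1))*exp(-1)/5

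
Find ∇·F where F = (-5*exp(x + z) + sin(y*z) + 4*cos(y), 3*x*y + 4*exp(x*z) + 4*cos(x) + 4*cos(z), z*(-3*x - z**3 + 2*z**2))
-4*z**3 + 6*z**2 - 5*exp(x + z)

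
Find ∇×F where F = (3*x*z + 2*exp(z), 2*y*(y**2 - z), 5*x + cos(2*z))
(2*y, 3*x + 2*exp(z) - 5, 0)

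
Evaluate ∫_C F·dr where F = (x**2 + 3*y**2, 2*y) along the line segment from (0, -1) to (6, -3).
158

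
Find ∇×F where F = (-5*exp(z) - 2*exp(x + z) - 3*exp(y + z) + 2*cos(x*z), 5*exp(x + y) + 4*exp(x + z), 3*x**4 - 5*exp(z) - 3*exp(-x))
(-4*exp(x + z), (-(12*x**3 + 2*x*sin(x*z) + 5*exp(z) + 2*exp(x + z) + 3*exp(y + z))*exp(x) - 3)*exp(-x), 5*exp(x + y) + 4*exp(x + z) + 3*exp(y + z))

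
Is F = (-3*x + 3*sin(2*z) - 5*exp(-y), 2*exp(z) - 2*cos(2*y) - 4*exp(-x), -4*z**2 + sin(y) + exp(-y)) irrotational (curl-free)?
No, ∇×F = (-2*exp(z) + cos(y) - exp(-y), 6*cos(2*z), -5*exp(-y) + 4*exp(-x))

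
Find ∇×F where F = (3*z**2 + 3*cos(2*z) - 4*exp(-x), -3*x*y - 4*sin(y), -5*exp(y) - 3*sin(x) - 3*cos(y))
(-5*exp(y) + 3*sin(y), 6*z - 6*sin(2*z) + 3*cos(x), -3*y)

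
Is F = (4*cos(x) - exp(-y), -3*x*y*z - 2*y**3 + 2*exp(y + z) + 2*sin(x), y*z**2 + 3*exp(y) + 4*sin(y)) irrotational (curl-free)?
No, ∇×F = (3*x*y + z**2 + 3*exp(y) - 2*exp(y + z) + 4*cos(y), 0, -3*y*z + 2*cos(x) - exp(-y))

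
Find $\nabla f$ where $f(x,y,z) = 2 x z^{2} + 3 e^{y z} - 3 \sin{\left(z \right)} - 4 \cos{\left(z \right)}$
(2*z**2, 3*z*exp(y*z), 4*x*z + 3*y*exp(y*z) + 4*sin(z) - 3*cos(z))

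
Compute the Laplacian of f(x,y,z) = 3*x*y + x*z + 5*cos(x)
-5*cos(x)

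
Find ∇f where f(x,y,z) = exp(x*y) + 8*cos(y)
(y*exp(x*y), x*exp(x*y) - 8*sin(y), 0)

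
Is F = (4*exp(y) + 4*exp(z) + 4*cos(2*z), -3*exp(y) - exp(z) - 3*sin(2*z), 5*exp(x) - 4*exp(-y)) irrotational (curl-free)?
No, ∇×F = (exp(z) + 6*cos(2*z) + 4*exp(-y), -5*exp(x) + 4*exp(z) - 8*sin(2*z), -4*exp(y))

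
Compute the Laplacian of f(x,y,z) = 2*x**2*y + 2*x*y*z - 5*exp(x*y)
-5*x**2*exp(x*y) - y*(5*y*exp(x*y) - 4)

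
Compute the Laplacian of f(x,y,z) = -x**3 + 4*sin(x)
-6*x - 4*sin(x)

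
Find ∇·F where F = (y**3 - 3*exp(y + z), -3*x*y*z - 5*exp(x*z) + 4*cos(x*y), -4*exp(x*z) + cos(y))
-x*(3*z + 4*exp(x*z) + 4*sin(x*y))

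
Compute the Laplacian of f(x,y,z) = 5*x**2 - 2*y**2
6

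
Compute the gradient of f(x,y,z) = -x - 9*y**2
(-1, -18*y, 0)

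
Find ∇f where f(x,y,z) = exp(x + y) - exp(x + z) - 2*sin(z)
(exp(x + y) - exp(x + z), exp(x + y), -exp(x + z) - 2*cos(z))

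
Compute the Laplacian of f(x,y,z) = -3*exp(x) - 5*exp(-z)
-3*exp(x) - 5*exp(-z)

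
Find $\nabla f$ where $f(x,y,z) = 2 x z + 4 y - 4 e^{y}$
(2*z, 4 - 4*exp(y), 2*x)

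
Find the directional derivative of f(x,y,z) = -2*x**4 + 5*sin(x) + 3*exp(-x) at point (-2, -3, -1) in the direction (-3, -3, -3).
sqrt(3)*(-64 - 5*cos(2) + 3*exp(2))/3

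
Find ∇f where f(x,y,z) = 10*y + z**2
(0, 10, 2*z)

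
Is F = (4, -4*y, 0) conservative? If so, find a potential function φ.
Yes, F is conservative. φ = 4*x - 2*y**2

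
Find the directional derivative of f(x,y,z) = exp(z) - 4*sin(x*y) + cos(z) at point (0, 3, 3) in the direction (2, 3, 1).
sqrt(14)*(-24 - sin(3) + exp(3))/14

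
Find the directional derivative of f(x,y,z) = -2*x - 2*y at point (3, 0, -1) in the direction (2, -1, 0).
-2*sqrt(5)/5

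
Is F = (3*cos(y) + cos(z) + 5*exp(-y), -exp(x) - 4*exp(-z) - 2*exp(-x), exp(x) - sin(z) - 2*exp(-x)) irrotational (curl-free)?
No, ∇×F = (-4*exp(-z), -exp(x) - sin(z) - 2*exp(-x), -exp(x) + 3*sin(y) + 5*exp(-y) + 2*exp(-x))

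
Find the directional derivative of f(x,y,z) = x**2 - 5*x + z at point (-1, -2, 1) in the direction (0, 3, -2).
-2*sqrt(13)/13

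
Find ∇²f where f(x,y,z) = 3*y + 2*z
0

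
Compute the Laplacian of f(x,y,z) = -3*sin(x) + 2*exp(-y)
3*sin(x) + 2*exp(-y)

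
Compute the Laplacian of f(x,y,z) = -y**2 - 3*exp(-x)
-2 - 3*exp(-x)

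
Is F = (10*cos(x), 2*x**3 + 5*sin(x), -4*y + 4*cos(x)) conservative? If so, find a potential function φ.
No, ∇×F = (-4, 4*sin(x), 6*x**2 + 5*cos(x)) ≠ 0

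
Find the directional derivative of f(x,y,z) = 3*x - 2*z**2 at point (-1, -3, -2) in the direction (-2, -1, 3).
9*sqrt(14)/7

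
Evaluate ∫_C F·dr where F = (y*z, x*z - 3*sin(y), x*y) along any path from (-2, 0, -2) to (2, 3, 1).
3*cos(3) + 3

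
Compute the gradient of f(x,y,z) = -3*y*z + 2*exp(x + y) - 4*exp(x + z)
(2*exp(x + y) - 4*exp(x + z), -3*z + 2*exp(x + y), -3*y - 4*exp(x + z))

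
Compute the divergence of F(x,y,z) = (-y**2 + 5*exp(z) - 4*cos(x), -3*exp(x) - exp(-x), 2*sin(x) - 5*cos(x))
4*sin(x)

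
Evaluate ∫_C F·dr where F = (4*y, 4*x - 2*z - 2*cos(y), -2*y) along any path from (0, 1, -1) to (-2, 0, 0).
-2 + 2*sin(1)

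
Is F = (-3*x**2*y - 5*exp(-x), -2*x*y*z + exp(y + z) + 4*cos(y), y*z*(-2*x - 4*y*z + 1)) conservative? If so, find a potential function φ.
No, ∇×F = (2*x*y - 2*x*z - 8*y*z**2 + z - exp(y + z), 2*y*z, 3*x**2 - 2*y*z) ≠ 0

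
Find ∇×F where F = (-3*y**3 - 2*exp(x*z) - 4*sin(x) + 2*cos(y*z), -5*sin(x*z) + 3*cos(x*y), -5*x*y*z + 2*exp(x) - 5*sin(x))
(5*x*(-z + cos(x*z)), -2*x*exp(x*z) + 5*y*z - 2*y*sin(y*z) - 2*exp(x) + 5*cos(x), 9*y**2 - 3*y*sin(x*y) + 2*z*sin(y*z) - 5*z*cos(x*z))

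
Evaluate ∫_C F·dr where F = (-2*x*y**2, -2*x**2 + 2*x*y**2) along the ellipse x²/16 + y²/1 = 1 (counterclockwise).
2*pi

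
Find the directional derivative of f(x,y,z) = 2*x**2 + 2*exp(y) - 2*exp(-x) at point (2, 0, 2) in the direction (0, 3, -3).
sqrt(2)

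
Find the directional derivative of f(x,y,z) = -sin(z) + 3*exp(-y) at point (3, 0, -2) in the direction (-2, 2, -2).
sqrt(3)*(-3 + cos(2))/3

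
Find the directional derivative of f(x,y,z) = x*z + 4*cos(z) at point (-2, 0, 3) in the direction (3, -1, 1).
sqrt(11)*(7 - 4*sin(3))/11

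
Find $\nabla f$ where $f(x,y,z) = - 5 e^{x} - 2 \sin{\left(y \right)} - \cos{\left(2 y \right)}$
(-5*exp(x), 2*sin(2*y) - 2*cos(y), 0)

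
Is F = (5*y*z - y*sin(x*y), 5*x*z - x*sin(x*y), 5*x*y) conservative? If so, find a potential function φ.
Yes, F is conservative. φ = 5*x*y*z + cos(x*y)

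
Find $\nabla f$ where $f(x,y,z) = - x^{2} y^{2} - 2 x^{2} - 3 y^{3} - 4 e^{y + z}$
(2*x*(-y**2 - 2), -2*x**2*y - 9*y**2 - 4*exp(y + z), -4*exp(y + z))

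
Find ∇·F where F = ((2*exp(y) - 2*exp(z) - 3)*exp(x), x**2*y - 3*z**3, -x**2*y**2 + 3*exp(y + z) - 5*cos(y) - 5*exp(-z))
((x**2 + (2*exp(y) - 2*exp(z) - 3)*exp(x) + 3*exp(y + z))*exp(z) + 5)*exp(-z)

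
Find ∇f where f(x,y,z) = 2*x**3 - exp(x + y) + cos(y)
(6*x**2 - exp(x + y), -exp(x + y) - sin(y), 0)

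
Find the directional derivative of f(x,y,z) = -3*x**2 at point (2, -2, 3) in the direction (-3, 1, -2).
18*sqrt(14)/7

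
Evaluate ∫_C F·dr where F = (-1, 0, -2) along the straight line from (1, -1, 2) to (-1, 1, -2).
10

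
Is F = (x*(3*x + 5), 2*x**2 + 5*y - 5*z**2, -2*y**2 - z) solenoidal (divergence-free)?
No, ∇·F = 6*x + 9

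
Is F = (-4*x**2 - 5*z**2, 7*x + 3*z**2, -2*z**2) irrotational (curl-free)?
No, ∇×F = (-6*z, -10*z, 7)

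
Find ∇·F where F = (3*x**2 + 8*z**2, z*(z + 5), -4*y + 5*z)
6*x + 5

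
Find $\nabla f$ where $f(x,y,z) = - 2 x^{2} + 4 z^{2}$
(-4*x, 0, 8*z)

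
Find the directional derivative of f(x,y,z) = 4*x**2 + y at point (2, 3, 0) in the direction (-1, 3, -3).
-13*sqrt(19)/19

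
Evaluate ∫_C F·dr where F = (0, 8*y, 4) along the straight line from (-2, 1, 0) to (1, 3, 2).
40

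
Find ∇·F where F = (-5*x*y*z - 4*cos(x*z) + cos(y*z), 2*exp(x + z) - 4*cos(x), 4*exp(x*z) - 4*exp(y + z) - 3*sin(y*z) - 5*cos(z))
4*x*exp(x*z) - 5*y*z - 3*y*cos(y*z) + 4*z*sin(x*z) - 4*exp(y + z) + 5*sin(z)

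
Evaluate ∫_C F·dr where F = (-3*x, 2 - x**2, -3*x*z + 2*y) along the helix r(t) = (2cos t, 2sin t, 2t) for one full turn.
0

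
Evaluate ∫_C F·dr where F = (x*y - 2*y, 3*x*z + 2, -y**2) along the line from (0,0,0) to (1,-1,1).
-8/3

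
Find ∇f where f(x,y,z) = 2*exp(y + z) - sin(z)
(0, 2*exp(y + z), 2*exp(y + z) - cos(z))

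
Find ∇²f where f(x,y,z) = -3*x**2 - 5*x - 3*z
-6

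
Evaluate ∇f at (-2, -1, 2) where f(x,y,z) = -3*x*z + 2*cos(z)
(-6, 0, 6 - 2*sin(2))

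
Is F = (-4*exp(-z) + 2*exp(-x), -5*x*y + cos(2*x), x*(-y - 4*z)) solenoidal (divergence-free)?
No, ∇·F = -9*x - 2*exp(-x)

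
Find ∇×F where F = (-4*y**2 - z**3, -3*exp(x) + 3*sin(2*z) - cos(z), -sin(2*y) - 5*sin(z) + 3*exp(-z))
(-sin(z) - 2*cos(2*y) - 6*cos(2*z), -3*z**2, 8*y - 3*exp(x))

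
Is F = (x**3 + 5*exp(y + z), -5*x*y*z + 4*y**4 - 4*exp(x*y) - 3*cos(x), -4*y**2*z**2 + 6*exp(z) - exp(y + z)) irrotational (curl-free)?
No, ∇×F = (5*x*y - 8*y*z**2 - exp(y + z), 5*exp(y + z), -5*y*z - 4*y*exp(x*y) - 5*exp(y + z) + 3*sin(x))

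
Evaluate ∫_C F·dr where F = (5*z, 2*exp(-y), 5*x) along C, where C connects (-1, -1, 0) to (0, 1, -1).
4*sinh(1)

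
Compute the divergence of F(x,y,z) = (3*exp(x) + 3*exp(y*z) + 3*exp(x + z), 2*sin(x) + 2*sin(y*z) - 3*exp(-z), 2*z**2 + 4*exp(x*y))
2*z*cos(y*z) + 4*z + 3*exp(x) + 3*exp(x + z)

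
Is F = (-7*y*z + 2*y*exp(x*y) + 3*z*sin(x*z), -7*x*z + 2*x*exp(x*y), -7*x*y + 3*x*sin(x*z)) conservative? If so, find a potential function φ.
Yes, F is conservative. φ = -7*x*y*z + 2*exp(x*y) - 3*cos(x*z)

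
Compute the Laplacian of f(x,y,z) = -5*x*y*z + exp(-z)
exp(-z)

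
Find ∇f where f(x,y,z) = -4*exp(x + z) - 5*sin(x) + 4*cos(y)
(-4*exp(x + z) - 5*cos(x), -4*sin(y), -4*exp(x + z))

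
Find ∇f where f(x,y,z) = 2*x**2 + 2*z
(4*x, 0, 2)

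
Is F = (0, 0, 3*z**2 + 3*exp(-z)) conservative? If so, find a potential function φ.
Yes, F is conservative. φ = z**3 - 3*exp(-z)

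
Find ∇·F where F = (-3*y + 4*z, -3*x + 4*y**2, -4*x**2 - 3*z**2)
8*y - 6*z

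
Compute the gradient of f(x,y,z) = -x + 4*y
(-1, 4, 0)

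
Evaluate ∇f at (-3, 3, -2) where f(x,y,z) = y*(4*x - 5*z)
(12, -2, -15)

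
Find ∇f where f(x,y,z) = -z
(0, 0, -1)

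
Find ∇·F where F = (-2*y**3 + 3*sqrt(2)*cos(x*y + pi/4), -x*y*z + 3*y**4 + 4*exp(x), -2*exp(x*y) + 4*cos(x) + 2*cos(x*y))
-x*z + 12*y**3 - 3*sqrt(2)*y*sin(x*y + pi/4)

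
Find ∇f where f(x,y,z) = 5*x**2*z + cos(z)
(10*x*z, 0, 5*x**2 - sin(z))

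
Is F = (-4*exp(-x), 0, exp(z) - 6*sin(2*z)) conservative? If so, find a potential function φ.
Yes, F is conservative. φ = exp(z) + 3*cos(2*z) + 4*exp(-x)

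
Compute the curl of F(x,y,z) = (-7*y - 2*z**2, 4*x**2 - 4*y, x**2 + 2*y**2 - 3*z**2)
(4*y, -2*x - 4*z, 8*x + 7)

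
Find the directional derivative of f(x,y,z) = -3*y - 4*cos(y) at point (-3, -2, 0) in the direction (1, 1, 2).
-sqrt(6)*(3 + 4*sin(2))/6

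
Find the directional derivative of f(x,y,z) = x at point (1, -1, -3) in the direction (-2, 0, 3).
-2*sqrt(13)/13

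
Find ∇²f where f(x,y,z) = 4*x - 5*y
0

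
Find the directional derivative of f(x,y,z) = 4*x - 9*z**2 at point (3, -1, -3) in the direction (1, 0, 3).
83*sqrt(10)/5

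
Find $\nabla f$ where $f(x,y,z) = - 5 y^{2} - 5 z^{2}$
(0, -10*y, -10*z)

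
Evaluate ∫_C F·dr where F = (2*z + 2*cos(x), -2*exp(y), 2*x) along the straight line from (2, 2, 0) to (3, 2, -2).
-12 - 2*sin(2) + 2*sin(3)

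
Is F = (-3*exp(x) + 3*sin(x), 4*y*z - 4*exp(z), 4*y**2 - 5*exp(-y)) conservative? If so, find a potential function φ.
No, ∇×F = (4*y + 4*exp(z) + 5*exp(-y), 0, 0) ≠ 0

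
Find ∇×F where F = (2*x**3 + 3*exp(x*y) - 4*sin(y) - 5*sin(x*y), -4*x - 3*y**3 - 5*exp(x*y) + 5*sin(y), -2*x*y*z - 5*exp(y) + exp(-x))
(-2*x*z - 5*exp(y), 2*y*z + exp(-x), -3*x*exp(x*y) + 5*x*cos(x*y) - 5*y*exp(x*y) + 4*cos(y) - 4)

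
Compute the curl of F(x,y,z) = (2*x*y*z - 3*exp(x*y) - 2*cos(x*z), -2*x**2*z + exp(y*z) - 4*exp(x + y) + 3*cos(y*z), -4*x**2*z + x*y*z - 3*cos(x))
(2*x**2 + x*z - y*exp(y*z) + 3*y*sin(y*z), 2*x*y + 8*x*z + 2*x*sin(x*z) - y*z - 3*sin(x), -6*x*z + 3*x*exp(x*y) - 4*exp(x + y))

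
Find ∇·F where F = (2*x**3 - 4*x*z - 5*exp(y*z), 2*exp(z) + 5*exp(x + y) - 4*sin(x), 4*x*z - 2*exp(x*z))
6*x**2 - 2*x*exp(x*z) + 4*x - 4*z + 5*exp(x + y)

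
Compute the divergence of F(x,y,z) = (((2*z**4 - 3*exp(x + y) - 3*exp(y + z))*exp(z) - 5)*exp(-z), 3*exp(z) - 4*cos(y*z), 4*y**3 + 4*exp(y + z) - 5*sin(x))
4*z*sin(y*z) - 3*exp(x + y) + 4*exp(y + z)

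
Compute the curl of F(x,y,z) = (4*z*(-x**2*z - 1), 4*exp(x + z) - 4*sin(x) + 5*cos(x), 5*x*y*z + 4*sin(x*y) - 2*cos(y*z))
(5*x*z + 4*x*cos(x*y) + 2*z*sin(y*z) - 4*exp(x + z), -8*x**2*z - 5*y*z - 4*y*cos(x*y) - 4, 4*exp(x + z) - 5*sin(x) - 4*cos(x))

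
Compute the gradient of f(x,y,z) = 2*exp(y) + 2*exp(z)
(0, 2*exp(y), 2*exp(z))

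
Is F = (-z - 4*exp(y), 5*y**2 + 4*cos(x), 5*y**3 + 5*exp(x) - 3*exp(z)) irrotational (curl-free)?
No, ∇×F = (15*y**2, -5*exp(x) - 1, 4*exp(y) - 4*sin(x))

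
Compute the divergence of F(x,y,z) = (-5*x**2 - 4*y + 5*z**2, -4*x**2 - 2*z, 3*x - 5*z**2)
-10*x - 10*z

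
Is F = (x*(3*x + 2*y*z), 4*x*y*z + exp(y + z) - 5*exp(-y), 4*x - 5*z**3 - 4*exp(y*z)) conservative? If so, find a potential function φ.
No, ∇×F = (-4*x*y - 4*z*exp(y*z) - exp(y + z), 2*x*y - 4, 2*z*(-x + 2*y)) ≠ 0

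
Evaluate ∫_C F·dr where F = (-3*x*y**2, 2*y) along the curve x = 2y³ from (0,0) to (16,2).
-1148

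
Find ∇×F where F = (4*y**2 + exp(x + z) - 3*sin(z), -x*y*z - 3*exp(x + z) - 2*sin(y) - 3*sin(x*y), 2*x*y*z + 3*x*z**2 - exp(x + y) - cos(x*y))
(x*y + 2*x*z + x*sin(x*y) - exp(x + y) + 3*exp(x + z), -2*y*z - y*sin(x*y) - 3*z**2 + exp(x + y) + exp(x + z) - 3*cos(z), -y*z - 3*y*cos(x*y) - 8*y - 3*exp(x + z))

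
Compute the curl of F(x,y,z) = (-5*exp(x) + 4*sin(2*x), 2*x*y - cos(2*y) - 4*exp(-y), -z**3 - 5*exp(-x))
(0, -5*exp(-x), 2*y)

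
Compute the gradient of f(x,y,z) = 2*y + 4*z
(0, 2, 4)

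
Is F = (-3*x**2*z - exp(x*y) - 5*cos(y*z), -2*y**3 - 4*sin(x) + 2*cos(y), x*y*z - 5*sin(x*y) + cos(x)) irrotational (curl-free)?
No, ∇×F = (x*(z - 5*cos(x*y)), -3*x**2 - y*z + 5*y*sin(y*z) + 5*y*cos(x*y) + sin(x), x*exp(x*y) - 5*z*sin(y*z) - 4*cos(x))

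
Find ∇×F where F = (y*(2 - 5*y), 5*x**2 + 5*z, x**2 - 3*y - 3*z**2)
(-8, -2*x, 10*x + 10*y - 2)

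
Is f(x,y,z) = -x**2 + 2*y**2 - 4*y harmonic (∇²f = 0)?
No, ∇²f = 2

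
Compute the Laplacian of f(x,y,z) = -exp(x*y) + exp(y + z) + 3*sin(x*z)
-x**2*exp(x*y) - 3*x**2*sin(x*z) - y**2*exp(x*y) - 3*z**2*sin(x*z) + 2*exp(y + z)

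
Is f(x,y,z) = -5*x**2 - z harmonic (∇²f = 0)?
No, ∇²f = -10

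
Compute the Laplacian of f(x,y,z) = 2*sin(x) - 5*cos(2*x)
-2*sin(x) + 20*cos(2*x)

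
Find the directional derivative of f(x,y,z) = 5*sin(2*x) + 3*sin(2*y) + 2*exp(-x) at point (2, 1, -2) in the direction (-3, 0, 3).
sqrt(2)*(1 - 5*exp(2)*cos(4))*exp(-2)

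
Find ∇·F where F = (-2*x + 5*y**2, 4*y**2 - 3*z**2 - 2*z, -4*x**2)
8*y - 2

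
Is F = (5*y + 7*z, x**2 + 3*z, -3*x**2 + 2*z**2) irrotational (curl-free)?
No, ∇×F = (-3, 6*x + 7, 2*x - 5)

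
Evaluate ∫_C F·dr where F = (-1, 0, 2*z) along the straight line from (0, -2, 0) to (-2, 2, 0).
2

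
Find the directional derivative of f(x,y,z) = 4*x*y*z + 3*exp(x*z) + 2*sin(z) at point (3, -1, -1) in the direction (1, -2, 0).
sqrt(5)*(-3 + 28*exp(3))*exp(-3)/5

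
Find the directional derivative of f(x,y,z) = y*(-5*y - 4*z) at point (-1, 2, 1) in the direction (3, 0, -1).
4*sqrt(10)/5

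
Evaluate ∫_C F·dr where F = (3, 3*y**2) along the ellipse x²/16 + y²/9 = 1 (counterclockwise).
0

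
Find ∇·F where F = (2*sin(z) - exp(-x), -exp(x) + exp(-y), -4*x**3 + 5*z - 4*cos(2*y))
5 - exp(-y) + exp(-x)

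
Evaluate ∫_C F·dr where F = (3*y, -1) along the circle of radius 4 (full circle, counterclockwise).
-48*pi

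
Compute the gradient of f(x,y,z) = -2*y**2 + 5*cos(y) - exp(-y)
(0, -4*y - 5*sin(y) + exp(-y), 0)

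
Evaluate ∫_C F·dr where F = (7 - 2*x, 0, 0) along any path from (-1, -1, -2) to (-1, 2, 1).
0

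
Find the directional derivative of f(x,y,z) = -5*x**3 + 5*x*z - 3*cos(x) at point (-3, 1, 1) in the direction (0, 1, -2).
6*sqrt(5)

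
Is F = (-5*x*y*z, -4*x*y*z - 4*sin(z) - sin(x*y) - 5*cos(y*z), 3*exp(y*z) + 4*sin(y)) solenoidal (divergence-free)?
No, ∇·F = -4*x*z - x*cos(x*y) - 5*y*z + 3*y*exp(y*z) + 5*z*sin(y*z)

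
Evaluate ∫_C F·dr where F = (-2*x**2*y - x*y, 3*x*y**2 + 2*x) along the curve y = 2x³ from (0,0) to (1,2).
137/15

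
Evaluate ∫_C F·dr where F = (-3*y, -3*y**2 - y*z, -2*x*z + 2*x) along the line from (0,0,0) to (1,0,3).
-3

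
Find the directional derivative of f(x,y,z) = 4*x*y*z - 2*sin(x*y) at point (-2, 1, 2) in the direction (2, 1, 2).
-16/3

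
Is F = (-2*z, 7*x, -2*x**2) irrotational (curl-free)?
No, ∇×F = (0, 4*x - 2, 7)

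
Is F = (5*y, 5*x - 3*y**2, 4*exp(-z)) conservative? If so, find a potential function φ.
Yes, F is conservative. φ = 5*x*y - y**3 - 4*exp(-z)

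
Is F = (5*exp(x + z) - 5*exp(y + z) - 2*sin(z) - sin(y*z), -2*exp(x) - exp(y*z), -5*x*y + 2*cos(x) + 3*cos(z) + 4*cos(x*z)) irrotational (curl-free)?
No, ∇×F = (-5*x + y*exp(y*z), -y*cos(y*z) + 5*y + 4*z*sin(x*z) + 5*exp(x + z) - 5*exp(y + z) + 2*sin(x) - 2*cos(z), z*cos(y*z) - 2*exp(x) + 5*exp(y + z))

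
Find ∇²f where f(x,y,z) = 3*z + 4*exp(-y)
4*exp(-y)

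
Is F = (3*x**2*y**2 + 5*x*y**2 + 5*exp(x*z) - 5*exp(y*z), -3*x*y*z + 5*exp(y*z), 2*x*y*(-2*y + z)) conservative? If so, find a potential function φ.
No, ∇×F = (-5*x*y + 2*x*z - 5*y*exp(y*z), 5*x*exp(x*z) + 2*y*(2*y - z) - 5*y*exp(y*z), -6*x**2*y - 10*x*y - 3*y*z + 5*z*exp(y*z)) ≠ 0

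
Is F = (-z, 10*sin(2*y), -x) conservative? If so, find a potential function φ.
Yes, F is conservative. φ = -x*z - 5*cos(2*y)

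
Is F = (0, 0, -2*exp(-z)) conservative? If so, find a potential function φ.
Yes, F is conservative. φ = 2*exp(-z)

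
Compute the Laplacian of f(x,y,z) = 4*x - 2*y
0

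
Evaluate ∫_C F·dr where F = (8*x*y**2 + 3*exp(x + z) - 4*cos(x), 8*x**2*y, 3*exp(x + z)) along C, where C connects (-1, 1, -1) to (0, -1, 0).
-4*sin(1) - 1 - 3*exp(-2)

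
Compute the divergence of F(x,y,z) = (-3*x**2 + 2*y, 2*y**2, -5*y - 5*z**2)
-6*x + 4*y - 10*z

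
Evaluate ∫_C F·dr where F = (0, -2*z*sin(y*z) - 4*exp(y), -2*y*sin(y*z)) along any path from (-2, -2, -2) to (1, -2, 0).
2 - 2*cos(4)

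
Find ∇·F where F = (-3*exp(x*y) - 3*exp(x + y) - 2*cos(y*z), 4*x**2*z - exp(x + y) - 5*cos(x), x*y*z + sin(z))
x*y - 3*y*exp(x*y) - 4*exp(x + y) + cos(z)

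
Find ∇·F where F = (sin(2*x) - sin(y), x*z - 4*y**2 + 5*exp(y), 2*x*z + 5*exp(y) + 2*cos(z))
2*x - 8*y + 5*exp(y) - 2*sin(z) + 2*cos(2*x)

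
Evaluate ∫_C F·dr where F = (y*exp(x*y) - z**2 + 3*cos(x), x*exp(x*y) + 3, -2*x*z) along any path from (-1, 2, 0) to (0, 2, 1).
-exp(-2) + 1 + 3*sin(1)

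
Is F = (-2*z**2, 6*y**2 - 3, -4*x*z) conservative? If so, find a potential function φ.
Yes, F is conservative. φ = -2*x*z**2 + 2*y**3 - 3*y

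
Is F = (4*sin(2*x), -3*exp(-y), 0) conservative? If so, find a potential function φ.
Yes, F is conservative. φ = -2*cos(2*x) + 3*exp(-y)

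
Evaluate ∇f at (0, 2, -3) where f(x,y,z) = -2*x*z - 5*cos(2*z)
(6, 0, -10*sin(6))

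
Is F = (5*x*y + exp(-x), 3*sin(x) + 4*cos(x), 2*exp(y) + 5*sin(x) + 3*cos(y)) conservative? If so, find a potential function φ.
No, ∇×F = (2*exp(y) - 3*sin(y), -5*cos(x), -5*x - 4*sin(x) + 3*cos(x)) ≠ 0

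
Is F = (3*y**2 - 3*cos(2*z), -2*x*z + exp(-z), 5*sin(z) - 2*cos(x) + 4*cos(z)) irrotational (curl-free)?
No, ∇×F = (2*x + exp(-z), -2*sin(x) + 6*sin(2*z), -6*y - 2*z)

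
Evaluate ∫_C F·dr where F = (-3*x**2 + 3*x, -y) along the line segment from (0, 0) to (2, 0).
-2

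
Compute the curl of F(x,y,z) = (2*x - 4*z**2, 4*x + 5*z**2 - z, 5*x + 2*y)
(3 - 10*z, -8*z - 5, 4)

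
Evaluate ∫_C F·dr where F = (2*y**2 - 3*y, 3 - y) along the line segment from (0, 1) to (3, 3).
10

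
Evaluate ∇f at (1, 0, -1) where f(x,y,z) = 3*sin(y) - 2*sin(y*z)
(0, 5, 0)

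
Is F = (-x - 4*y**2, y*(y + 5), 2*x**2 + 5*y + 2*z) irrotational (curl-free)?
No, ∇×F = (5, -4*x, 8*y)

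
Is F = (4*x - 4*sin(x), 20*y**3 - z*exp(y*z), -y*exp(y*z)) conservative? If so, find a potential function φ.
Yes, F is conservative. φ = 2*x**2 + 5*y**4 - exp(y*z) + 4*cos(x)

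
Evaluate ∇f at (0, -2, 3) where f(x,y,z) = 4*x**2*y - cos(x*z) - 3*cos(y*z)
(0, -9*sin(6), 6*sin(6))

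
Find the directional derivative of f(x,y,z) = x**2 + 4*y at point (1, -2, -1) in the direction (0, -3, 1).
-6*sqrt(10)/5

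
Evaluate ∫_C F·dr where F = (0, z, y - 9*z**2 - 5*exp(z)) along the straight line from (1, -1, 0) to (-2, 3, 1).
5 - 5*E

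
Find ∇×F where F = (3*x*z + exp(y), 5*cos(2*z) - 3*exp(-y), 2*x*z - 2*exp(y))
(-2*exp(y) + 10*sin(2*z), 3*x - 2*z, -exp(y))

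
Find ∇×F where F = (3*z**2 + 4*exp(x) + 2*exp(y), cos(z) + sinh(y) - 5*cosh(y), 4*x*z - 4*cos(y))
(4*sin(y) + sin(z), 2*z, -2*exp(y))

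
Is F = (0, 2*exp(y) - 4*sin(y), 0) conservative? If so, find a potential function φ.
Yes, F is conservative. φ = 2*exp(y) + 4*cos(y)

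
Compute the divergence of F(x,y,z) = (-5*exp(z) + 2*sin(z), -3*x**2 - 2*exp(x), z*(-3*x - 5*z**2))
-3*x - 15*z**2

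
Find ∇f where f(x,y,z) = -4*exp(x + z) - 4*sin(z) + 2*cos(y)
(-4*exp(x + z), -2*sin(y), -4*exp(x + z) - 4*cos(z))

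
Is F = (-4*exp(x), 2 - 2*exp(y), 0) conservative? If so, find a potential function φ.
Yes, F is conservative. φ = 2*y - 4*exp(x) - 2*exp(y)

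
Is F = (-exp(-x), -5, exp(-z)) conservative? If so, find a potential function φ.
Yes, F is conservative. φ = -5*y - exp(-z) + exp(-x)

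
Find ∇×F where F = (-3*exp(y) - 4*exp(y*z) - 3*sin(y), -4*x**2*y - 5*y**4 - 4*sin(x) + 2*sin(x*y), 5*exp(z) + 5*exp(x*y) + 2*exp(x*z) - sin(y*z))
(5*x*exp(x*y) - z*cos(y*z), -5*y*exp(x*y) - 4*y*exp(y*z) - 2*z*exp(x*z), -8*x*y + 2*y*cos(x*y) + 4*z*exp(y*z) + 3*exp(y) - 4*cos(x) + 3*cos(y))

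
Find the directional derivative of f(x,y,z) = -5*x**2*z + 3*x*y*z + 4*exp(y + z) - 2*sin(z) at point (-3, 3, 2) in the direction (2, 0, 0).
78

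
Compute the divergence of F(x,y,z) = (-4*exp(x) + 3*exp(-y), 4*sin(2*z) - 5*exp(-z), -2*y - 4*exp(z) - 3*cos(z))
-4*exp(x) - 4*exp(z) + 3*sin(z)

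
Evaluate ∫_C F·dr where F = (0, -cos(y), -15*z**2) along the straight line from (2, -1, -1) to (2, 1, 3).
-140 - 2*sin(1)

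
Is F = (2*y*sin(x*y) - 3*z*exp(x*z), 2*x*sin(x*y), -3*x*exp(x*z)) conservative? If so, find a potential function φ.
Yes, F is conservative. φ = -3*exp(x*z) - 2*cos(x*y)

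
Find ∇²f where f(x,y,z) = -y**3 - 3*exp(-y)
-6*y - 3*exp(-y)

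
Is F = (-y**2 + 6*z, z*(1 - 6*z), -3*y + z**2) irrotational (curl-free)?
No, ∇×F = (12*z - 4, 6, 2*y)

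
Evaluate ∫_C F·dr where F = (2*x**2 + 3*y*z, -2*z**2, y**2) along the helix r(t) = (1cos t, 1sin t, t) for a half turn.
-3*pi**2/4 - 4/3 + 9*pi/2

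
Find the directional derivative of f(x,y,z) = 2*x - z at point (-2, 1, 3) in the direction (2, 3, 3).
sqrt(22)/22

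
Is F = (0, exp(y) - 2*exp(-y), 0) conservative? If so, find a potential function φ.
Yes, F is conservative. φ = exp(y) + 2*exp(-y)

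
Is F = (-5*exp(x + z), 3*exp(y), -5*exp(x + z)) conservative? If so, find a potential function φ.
Yes, F is conservative. φ = 3*exp(y) - 5*exp(x + z)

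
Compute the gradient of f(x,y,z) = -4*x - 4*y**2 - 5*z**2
(-4, -8*y, -10*z)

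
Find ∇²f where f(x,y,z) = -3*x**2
-6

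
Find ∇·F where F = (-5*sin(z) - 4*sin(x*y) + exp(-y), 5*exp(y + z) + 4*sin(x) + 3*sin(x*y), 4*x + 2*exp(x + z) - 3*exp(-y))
3*x*cos(x*y) - 4*y*cos(x*y) + 2*exp(x + z) + 5*exp(y + z)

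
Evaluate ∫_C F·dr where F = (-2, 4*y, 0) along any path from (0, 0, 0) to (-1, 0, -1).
2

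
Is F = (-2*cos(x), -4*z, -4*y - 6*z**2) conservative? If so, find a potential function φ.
Yes, F is conservative. φ = -4*y*z - 2*z**3 - 2*sin(x)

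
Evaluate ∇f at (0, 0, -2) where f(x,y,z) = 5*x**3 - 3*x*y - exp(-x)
(1, 0, 0)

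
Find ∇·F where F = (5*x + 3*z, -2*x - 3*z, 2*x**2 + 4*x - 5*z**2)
5 - 10*z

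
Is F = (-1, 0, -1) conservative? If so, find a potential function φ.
Yes, F is conservative. φ = -x - z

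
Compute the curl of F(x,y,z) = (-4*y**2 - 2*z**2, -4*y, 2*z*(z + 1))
(0, -4*z, 8*y)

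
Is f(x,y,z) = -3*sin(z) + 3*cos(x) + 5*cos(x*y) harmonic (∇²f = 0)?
No, ∇²f = -5*x**2*cos(x*y) - 5*y**2*cos(x*y) + 3*sin(z) - 3*cos(x)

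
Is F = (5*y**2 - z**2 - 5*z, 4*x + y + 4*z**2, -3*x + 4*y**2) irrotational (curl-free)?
No, ∇×F = (8*y - 8*z, -2*z - 2, 4 - 10*y)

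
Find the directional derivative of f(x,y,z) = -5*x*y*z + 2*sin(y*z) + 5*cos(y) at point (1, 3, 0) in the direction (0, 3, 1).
-3*sqrt(10)*(5*sin(3) + 3)/10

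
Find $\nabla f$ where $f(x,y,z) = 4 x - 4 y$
(4, -4, 0)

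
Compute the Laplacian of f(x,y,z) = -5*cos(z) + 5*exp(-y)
5*cos(z) + 5*exp(-y)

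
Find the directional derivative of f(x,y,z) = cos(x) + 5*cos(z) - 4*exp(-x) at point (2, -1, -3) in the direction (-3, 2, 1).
sqrt(14)*(-12 + 5*exp(2)*sin(3) + 3*exp(2)*sin(2))*exp(-2)/14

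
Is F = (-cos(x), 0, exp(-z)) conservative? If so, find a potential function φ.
Yes, F is conservative. φ = -sin(x) - exp(-z)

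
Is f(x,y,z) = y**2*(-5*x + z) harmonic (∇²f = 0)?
No, ∇²f = -10*x + 2*z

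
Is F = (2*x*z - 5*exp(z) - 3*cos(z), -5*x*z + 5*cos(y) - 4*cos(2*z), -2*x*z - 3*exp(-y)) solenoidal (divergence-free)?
No, ∇·F = -2*x + 2*z - 5*sin(y)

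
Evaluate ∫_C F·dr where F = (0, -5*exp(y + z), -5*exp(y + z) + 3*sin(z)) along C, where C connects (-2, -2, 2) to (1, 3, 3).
-5*exp(6) + 3*cos(2) - 3*cos(3) + 5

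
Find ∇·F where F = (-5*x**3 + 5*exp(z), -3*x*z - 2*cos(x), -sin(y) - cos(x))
-15*x**2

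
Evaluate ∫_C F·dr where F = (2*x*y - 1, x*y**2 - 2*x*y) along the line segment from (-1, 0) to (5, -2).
-190/3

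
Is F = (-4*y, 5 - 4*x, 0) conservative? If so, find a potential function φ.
Yes, F is conservative. φ = y*(5 - 4*x)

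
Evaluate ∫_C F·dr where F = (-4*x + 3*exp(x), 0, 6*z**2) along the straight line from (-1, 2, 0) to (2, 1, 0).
-6 - 3*exp(-1) + 3*exp(2)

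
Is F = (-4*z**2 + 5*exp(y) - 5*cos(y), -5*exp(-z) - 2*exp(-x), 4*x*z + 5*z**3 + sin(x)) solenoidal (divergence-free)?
No, ∇·F = 4*x + 15*z**2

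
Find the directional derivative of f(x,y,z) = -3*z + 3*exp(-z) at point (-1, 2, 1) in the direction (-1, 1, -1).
sqrt(3)*(1 + E)*exp(-1)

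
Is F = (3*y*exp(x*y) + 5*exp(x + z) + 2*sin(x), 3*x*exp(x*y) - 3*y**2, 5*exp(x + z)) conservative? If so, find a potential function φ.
Yes, F is conservative. φ = -y**3 + 3*exp(x*y) + 5*exp(x + z) - 2*cos(x)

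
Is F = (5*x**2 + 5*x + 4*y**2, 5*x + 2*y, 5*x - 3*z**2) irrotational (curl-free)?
No, ∇×F = (0, -5, 5 - 8*y)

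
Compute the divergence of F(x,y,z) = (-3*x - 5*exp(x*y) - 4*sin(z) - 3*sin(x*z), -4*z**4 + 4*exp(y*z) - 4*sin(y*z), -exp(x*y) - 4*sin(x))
-5*y*exp(x*y) + 4*z*exp(y*z) - 3*z*cos(x*z) - 4*z*cos(y*z) - 3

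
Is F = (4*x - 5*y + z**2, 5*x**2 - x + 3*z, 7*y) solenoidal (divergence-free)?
No, ∇·F = 4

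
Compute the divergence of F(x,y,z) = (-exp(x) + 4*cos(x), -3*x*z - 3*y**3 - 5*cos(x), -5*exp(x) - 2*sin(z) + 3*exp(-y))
-9*y**2 - exp(x) - 4*sin(x) - 2*cos(z)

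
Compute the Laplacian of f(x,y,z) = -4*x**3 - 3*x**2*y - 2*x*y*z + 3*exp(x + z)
-24*x - 6*y + 6*exp(x + z)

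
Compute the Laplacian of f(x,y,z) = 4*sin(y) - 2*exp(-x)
-4*sin(y) - 2*exp(-x)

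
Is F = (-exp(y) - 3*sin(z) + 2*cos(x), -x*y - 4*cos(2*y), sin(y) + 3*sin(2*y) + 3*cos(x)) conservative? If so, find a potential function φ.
No, ∇×F = (cos(y) + 6*cos(2*y), 3*sin(x) - 3*cos(z), -y + exp(y)) ≠ 0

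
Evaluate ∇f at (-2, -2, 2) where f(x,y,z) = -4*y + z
(0, -4, 1)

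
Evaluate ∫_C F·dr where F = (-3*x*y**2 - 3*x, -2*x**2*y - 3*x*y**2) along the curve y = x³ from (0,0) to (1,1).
-141/40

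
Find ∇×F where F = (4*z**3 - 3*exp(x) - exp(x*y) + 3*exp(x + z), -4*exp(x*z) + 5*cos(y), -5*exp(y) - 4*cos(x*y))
(4*x*exp(x*z) + 4*x*sin(x*y) - 5*exp(y), -4*y*sin(x*y) + 12*z**2 + 3*exp(x + z), x*exp(x*y) - 4*z*exp(x*z))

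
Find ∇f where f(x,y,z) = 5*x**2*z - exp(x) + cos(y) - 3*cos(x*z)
(10*x*z + 3*z*sin(x*z) - exp(x), -sin(y), x*(5*x + 3*sin(x*z)))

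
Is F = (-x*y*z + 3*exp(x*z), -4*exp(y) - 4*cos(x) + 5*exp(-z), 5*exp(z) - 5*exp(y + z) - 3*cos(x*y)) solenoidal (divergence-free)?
No, ∇·F = -y*z + 3*z*exp(x*z) - 4*exp(y) + 5*exp(z) - 5*exp(y + z)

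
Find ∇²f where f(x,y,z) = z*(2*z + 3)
4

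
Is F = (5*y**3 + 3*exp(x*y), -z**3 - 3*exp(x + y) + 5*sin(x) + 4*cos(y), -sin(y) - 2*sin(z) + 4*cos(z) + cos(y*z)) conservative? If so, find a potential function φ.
No, ∇×F = (3*z**2 - z*sin(y*z) - cos(y), 0, -3*x*exp(x*y) - 15*y**2 - 3*exp(x + y) + 5*cos(x)) ≠ 0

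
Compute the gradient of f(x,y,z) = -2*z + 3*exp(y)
(0, 3*exp(y), -2)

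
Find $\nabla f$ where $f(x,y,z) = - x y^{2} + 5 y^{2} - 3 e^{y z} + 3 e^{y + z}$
(-y**2, -2*x*y + 10*y - 3*z*exp(y*z) + 3*exp(y + z), -3*y*exp(y*z) + 3*exp(y + z))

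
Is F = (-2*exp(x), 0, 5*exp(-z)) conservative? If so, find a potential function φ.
Yes, F is conservative. φ = -2*exp(x) - 5*exp(-z)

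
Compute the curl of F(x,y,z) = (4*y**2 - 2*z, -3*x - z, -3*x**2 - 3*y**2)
(1 - 6*y, 6*x - 2, -8*y - 3)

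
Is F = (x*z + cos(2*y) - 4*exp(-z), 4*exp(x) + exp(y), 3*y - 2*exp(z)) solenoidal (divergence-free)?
No, ∇·F = z + exp(y) - 2*exp(z)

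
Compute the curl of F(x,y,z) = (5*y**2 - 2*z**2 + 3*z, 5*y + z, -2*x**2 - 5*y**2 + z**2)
(-10*y - 1, 4*x - 4*z + 3, -10*y)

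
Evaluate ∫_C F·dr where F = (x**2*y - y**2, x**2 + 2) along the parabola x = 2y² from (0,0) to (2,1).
143/35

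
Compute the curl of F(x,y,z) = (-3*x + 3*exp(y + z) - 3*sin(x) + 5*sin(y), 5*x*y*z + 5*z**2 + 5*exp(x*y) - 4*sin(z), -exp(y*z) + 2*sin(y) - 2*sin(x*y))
(-5*x*y - 2*x*cos(x*y) - z*exp(y*z) - 10*z + 2*cos(y) + 4*cos(z), 2*y*cos(x*y) + 3*exp(y + z), 5*y*z + 5*y*exp(x*y) - 3*exp(y + z) - 5*cos(y))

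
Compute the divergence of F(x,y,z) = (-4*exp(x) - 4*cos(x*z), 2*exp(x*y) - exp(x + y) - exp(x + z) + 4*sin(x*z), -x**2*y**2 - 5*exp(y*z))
2*x*exp(x*y) - 5*y*exp(y*z) + 4*z*sin(x*z) - 4*exp(x) - exp(x + y)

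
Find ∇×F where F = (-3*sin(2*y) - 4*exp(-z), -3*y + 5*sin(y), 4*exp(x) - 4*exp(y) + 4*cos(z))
(-4*exp(y), -4*exp(x) + 4*exp(-z), 6*cos(2*y))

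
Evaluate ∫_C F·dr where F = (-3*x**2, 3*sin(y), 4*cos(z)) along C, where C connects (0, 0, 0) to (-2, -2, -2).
-4*sin(2) - 3*cos(2) + 11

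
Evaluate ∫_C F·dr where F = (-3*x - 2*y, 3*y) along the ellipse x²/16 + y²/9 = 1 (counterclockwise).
24*pi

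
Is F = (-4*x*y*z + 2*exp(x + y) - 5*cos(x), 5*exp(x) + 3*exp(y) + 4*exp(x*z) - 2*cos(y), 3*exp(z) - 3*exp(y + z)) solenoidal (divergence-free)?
No, ∇·F = -4*y*z + 3*exp(y) + 3*exp(z) + 2*exp(x + y) - 3*exp(y + z) + 5*sin(x) + 2*sin(y)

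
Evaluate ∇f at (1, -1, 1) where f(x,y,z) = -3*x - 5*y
(-3, -5, 0)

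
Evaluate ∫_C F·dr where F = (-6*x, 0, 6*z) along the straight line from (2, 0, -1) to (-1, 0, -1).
9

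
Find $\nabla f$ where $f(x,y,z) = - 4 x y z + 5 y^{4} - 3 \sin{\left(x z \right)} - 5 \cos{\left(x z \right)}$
(z*(-4*y + 5*sin(x*z) - 3*cos(x*z)), -4*x*z + 20*y**3, x*(-4*y + 5*sin(x*z) - 3*cos(x*z)))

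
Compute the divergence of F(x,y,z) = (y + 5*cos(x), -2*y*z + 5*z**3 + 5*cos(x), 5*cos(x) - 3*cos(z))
-2*z - 5*sin(x) + 3*sin(z)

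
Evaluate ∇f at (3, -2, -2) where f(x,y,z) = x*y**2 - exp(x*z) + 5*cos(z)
(2*exp(-6) + 4, -12, -3*exp(-6) + 5*sin(2))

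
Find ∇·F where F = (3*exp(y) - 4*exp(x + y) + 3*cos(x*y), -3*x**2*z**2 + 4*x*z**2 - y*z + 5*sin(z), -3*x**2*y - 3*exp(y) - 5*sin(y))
-3*y*sin(x*y) - z - 4*exp(x + y)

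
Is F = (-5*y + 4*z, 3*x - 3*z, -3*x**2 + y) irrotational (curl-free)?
No, ∇×F = (4, 6*x + 4, 8)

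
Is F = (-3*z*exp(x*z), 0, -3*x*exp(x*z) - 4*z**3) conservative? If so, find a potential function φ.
Yes, F is conservative. φ = -z**4 - 3*exp(x*z)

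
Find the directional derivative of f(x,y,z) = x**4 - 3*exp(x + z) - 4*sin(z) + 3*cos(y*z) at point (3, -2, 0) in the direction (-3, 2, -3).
3*sqrt(22)*(-52 + 3*exp(3))/11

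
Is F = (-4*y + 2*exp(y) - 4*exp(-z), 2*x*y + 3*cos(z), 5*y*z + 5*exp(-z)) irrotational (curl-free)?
No, ∇×F = (5*z + 3*sin(z), 4*exp(-z), 2*y - 2*exp(y) + 4)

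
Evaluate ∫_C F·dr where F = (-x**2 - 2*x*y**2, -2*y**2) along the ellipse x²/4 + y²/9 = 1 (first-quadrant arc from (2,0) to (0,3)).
8/3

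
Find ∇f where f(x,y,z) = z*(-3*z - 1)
(0, 0, -6*z - 1)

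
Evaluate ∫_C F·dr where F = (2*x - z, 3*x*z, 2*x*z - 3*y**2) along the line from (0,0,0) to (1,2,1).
-5/6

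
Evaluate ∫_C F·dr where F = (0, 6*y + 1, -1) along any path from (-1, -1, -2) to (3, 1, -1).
1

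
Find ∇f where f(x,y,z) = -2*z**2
(0, 0, -4*z)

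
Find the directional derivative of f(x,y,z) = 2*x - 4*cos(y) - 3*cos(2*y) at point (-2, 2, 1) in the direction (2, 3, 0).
2*sqrt(13)*(9*sin(4) + 2 + 6*sin(2))/13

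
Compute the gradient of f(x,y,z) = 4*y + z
(0, 4, 1)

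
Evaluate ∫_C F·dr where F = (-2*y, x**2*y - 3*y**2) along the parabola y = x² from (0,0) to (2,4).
-48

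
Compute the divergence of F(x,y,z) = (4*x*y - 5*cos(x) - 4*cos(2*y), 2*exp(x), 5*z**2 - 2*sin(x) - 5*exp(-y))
4*y + 10*z + 5*sin(x)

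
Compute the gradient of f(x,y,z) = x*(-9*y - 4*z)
(-9*y - 4*z, -9*x, -4*x)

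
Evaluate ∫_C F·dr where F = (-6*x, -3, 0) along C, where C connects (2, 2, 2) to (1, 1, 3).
12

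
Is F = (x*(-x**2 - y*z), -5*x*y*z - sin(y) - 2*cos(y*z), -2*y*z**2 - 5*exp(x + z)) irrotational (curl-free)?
No, ∇×F = (5*x*y - 2*y*sin(y*z) - 2*z**2, -x*y + 5*exp(x + z), z*(x - 5*y))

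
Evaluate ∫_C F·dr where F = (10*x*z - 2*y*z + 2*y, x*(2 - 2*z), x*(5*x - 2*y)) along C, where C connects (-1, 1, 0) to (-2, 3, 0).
-10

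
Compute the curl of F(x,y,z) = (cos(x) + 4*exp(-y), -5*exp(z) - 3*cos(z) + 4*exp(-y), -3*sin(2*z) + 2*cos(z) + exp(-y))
(5*exp(z) - 3*sin(z) - exp(-y), 0, 4*exp(-y))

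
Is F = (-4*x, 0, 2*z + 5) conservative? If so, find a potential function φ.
Yes, F is conservative. φ = -2*x**2 + z**2 + 5*z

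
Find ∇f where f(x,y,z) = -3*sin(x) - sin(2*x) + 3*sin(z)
(-3*cos(x) - 2*cos(2*x), 0, 3*cos(z))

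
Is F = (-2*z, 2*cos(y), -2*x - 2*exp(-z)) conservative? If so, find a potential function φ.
Yes, F is conservative. φ = -2*x*z + 2*sin(y) + 2*exp(-z)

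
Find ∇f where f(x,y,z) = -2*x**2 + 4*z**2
(-4*x, 0, 8*z)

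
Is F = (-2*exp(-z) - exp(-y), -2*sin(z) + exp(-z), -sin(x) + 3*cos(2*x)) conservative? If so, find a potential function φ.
No, ∇×F = (2*cos(z) + exp(-z), 12*sin(x)*cos(x) + cos(x) + 2*exp(-z), -exp(-y)) ≠ 0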